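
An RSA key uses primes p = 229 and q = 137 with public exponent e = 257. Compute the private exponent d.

3137

φ(n) = (p−1)(q−1) = 228·136 = 31008.
Need d with 257·d ≡ 1 (mod 31008). Apply the extended Euclidean algorithm:
31008 = 120*257 + 168
257 = 1*168 + 89
168 = 1*89 + 79
89 = 1*79 + 10
79 = 7*10 + 9
10 = 1*9 + 1
9 = 9*1 + 0
Back-substitute:
1 = 10 − 9
1 = −79 + 8·10
1 = 8·89 − 9·79
1 = −9·168 + 17·89
1 = 17·257 − 26·168
1 = −26·31008 + 3137·257
So 257·3137 ≡ 1 (mod 31008), hence d = 3137.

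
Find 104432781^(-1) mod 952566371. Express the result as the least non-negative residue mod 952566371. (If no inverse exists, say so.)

817324466

Extended Euclidean algorithm:
952566371 = 9*104432781 + 12671342
104432781 = 8*12671342 + 3062045
12671342 = 4*3062045 + 423162
3062045 = 7*423162 + 99911
423162 = 4*99911 + 23518
99911 = 4*23518 + 5839
23518 = 4*5839 + 162
5839 = 36*162 + 7
162 = 23*7 + 1
7 = 7*1 + 0
gcd = 1, so the inverse exists. Back-substitute:
1 = 162 − 23·7
1 = −23·5839 + 829·162
1 = 829·23518 − 3339·5839
1 = −3339·99911 + 14185·23518
1 = 14185·423162 − 60079·99911
1 = −60079·3062045 + 434738·423162
1 = 434738·12671342 − 1799031·3062045
1 = −1799031·104432781 + 14826986·12671342
1 = 14826986·952566371 − 135241905·104432781
So 104432781·(-135241905) ≡ 1 (mod 952566371), and -135241905 ≡ 817324466 (mod 952566371).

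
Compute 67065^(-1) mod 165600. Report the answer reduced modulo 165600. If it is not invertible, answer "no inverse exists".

no inverse exists

Compute gcd(67065, 165600):
165600 = 2×67065 + 31470
67065 = 2×31470 + 4125
31470 = 7×4125 + 2595
4125 = 1×2595 + 1530
2595 = 1×1530 + 1065
1530 = 1×1065 + 465
1065 = 2×465 + 135
465 = 3×135 + 60
135 = 2×60 + 15
60 = 4×15 + 0
Since gcd = 15 > 1, 67065 is not a unit mod 165600.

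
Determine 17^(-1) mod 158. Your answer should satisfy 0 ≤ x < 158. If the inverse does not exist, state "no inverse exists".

93

Run Euclid on (158, 17):
158 = 9·17 + 5
17 = 3·5 + 2
5 = 2·2 + 1
2 = 2·1 + 0
gcd = 1, so the inverse exists. Back-substitute:
1 = 5 − 2·2
1 = −2·17 + 7·5
1 = 7·158 − 65·17
So 17·(-65) ≡ 1 (mod 158), and -65 ≡ 93 (mod 158).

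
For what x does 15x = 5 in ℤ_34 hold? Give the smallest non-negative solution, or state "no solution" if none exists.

23

First find gcd(15, 34):
34 = 2×15 + 4
15 = 3×4 + 3
4 = 1×3 + 1
3 = 3×1 + 0
gcd = 1, so a unique solution mod 34 exists.
Back-substitute for the Bézout coefficients:
1 = 4 − 3
1 = −15 + 4·4
1 = 4·34 − 9·15
So 15·(-9) ≡ 1 (mod 34), giving 15⁻¹ ≡ 25.
x ≡ 15⁻¹·5 ≡ 25·5 ≡ 23 (mod 34).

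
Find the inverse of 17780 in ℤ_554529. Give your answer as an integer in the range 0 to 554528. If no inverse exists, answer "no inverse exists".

206810

gcd(554529, 17780) by repeated division:
554529 = 31*17780 + 3349
17780 = 5*3349 + 1035
3349 = 3*1035 + 244
1035 = 4*244 + 59
244 = 4*59 + 8
59 = 7*8 + 3
8 = 2*3 + 2
3 = 1*2 + 1
2 = 2*1 + 0
Since gcd(17780, 554529) = 1, back-substitute to write 1 as a combination:
1 = 3 − 2
1 = −8 + 3·3
1 = 3·59 − 22·8
1 = −22·244 + 91·59
1 = 91·1035 − 386·244
1 = −386·3349 + 1249·1035
1 = 1249·17780 − 6631·3349
1 = −6631·554529 + 206810·17780
So 17780·206810 ≡ 1 (mod 554529).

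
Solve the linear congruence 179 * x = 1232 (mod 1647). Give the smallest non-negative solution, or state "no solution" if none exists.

First find gcd(179, 1647):
1647 = 9×179 + 36
179 = 4×36 + 35
36 = 1×35 + 1
35 = 35×1 + 0
gcd = 1, so a unique solution mod 1647 exists.
Back-substitute for the Bézout coefficients:
1 = 36 − 35
1 = −179 + 5·36
1 = 5·1647 − 46·179
So 179·(-46) ≡ 1 (mod 1647), giving 179⁻¹ ≡ 1601.
x ≡ 179⁻¹·1232 ≡ 1601·1232 ≡ 973 (mod 1647).

973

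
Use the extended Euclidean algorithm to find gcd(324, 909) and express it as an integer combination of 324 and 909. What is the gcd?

9

Repeated division:
909 = 2×324 + 261
324 = 1×261 + 63
261 = 4×63 + 9
63 = 7×9 + 0
gcd(324, 909) = 9.
Working backward:
9 = 261 − 4·63
9 = −4·324 + 5·261
9 = 5·909 − 14·324
So 9 = (5)·909 + (-14)·324.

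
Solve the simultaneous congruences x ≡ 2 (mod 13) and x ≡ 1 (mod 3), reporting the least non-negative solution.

28

Write x = 2 + 13·k. Then 13·k ≡ 1 − 2 ≡ 2 (mod 3).
Need 13⁻¹ mod 3. Extended Euclid on (3, 1):
3 = 3*1 + 0
13⁻¹ ≡ 1 (mod 3), so k ≡ 1·2 ≡ 2 (mod 3).
x = 2 + 13·2 = 28.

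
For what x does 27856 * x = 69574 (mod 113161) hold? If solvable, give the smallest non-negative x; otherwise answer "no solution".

31762

First find gcd(27856, 113161):
113161 = 4·27856 + 1737
27856 = 16·1737 + 64
1737 = 27·64 + 9
64 = 7·9 + 1
9 = 9·1 + 0
gcd = 1, so a unique solution mod 113161 exists.
Back-substitute for the Bézout coefficients:
1 = 64 − 7·9
1 = −7·1737 + 190·64
1 = 190·27856 − 3047·1737
1 = −3047·113161 + 12378·27856
So 27856·(12378) ≡ 1 (mod 113161), giving 27856⁻¹ ≡ 12378.
x ≡ 27856⁻¹·69574 ≡ 12378·69574 ≡ 31762 (mod 113161).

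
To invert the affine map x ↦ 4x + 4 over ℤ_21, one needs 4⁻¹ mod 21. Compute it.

gcd(21, 4) by repeated division:
21 = 5*4 + 1
4 = 4*1 + 0
The gcd is 1. Working backward:
1 = 21 − 5·4
Hence 4⁻¹ ≡ -5 ≡ 16 (mod 21).

16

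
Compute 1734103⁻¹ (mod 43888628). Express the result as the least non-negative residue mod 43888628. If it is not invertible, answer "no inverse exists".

no inverse exists

Compute gcd(1734103, 43888628):
43888628 = 25·1734103 + 536053
1734103 = 3·536053 + 125944
536053 = 4·125944 + 32277
125944 = 3·32277 + 29113
32277 = 1·29113 + 3164
29113 = 9·3164 + 637
3164 = 4·637 + 616
637 = 1·616 + 21
616 = 29·21 + 7
21 = 3·7 + 0
Since gcd = 7 > 1, 1734103 is not a unit mod 43888628.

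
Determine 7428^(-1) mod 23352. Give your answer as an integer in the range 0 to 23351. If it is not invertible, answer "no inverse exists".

Euclidean algorithm on 23352, 7428:
23352 = 3·7428 + 1068
7428 = 6·1068 + 1020
1068 = 1·1020 + 48
1020 = 21·48 + 12
48 = 4·12 + 0
gcd(7428, 23352) = 12 ≠ 1, so 7428 has no multiplicative inverse modulo 23352.

no inverse exists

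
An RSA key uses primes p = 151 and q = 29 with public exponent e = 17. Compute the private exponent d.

3953

φ(n) = (p−1)(q−1) = 150·28 = 4200.
Need d with 17·d ≡ 1 (mod 4200). Apply the extended Euclidean algorithm:
4200 = 247*17 + 1
17 = 17*1 + 0
Back-substitute:
1 = 4200 − 247·17
So 17·(-247) ≡ 1 (mod 4200), hence d ≡ -247 ≡ 3953 (mod 4200).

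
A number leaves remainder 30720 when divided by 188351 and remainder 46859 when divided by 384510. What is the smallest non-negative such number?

Write x = 30720 + 188351·k. Then 188351·k ≡ 46859 − 30720 ≡ 16139 (mod 384510).
Need 188351⁻¹ mod 384510. Extended Euclid on (384510, 188351):
384510 = 2*188351 + 7808
188351 = 24*7808 + 959
7808 = 8*959 + 136
959 = 7*136 + 7
136 = 19*7 + 3
7 = 2*3 + 1
3 = 3*1 + 0
Back-substitute:
1 = 7 − 2·3
1 = −2·136 + 39·7
1 = 39·959 − 275·136
1 = −275·7808 + 2239·959
1 = 2239·188351 − 54011·7808
1 = −54011·384510 + 110261·188351
188351⁻¹ ≡ 110261 (mod 384510), so k ≡ 110261·16139 ≡ 374509 (mod 384510).
x = 30720 + 188351·374509 = 70539175379.

70539175379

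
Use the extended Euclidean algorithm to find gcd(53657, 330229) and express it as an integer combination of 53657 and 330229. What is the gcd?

Apply Euclid's algorithm to 330229 and 53657:
330229 = 6*53657 + 8287
53657 = 6*8287 + 3935
8287 = 2*3935 + 417
3935 = 9*417 + 182
417 = 2*182 + 53
182 = 3*53 + 23
53 = 2*23 + 7
23 = 3*7 + 2
7 = 3*2 + 1
2 = 2*1 + 0
gcd(53657, 330229) = 1.
Express as a combination:
1 = 7 − 3·2
1 = −3·23 + 10·7
1 = 10·53 − 23·23
1 = −23·182 + 79·53
1 = 79·417 − 181·182
1 = −181·3935 + 1708·417
1 = 1708·8287 − 3597·3935
1 = −3597·53657 + 23290·8287
1 = 23290·330229 − 143337·53657
So 1 = (23290)·330229 + (-143337)·53657.

1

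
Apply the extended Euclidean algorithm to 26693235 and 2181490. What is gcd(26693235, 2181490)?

Euclidean algorithm:
26693235 = 12·2181490 + 515355
2181490 = 4·515355 + 120070
515355 = 4·120070 + 35075
120070 = 3·35075 + 14845
35075 = 2·14845 + 5385
14845 = 2·5385 + 4075
5385 = 1·4075 + 1310
4075 = 3·1310 + 145
1310 = 9·145 + 5
145 = 29·5 + 0
gcd(26693235, 2181490) = 5.
Express as a combination:
5 = 1310 − 9·145
5 = −9·4075 + 28·1310
5 = 28·5385 − 37·4075
5 = −37·14845 + 102·5385
5 = 102·35075 − 241·14845
5 = −241·120070 + 825·35075
5 = 825·515355 − 3541·120070
5 = −3541·2181490 + 14989·515355
5 = 14989·26693235 − 183409·2181490
So 5 = (14989)·26693235 + (-183409)·2181490.

5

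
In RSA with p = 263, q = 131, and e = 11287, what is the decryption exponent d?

φ(n) = (p−1)(q−1) = 262·130 = 34060.
Need d with 11287·d ≡ 1 (mod 34060). Apply the extended Euclidean algorithm:
34060 = 3·11287 + 199
11287 = 56·199 + 143
199 = 1·143 + 56
143 = 2·56 + 31
56 = 1·31 + 25
31 = 1·25 + 6
25 = 4·6 + 1
6 = 6·1 + 0
Back-substitute:
1 = 25 − 4·6
1 = −4·31 + 5·25
1 = 5·56 − 9·31
1 = −9·143 + 23·56
1 = 23·199 − 32·143
1 = −32·11287 + 1815·199
1 = 1815·34060 − 5477·11287
So 11287·(-5477) ≡ 1 (mod 34060), hence d ≡ -5477 ≡ 28583 (mod 34060).

28583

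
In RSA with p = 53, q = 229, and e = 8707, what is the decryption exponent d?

8155

φ(n) = (p−1)(q−1) = 52·228 = 11856.
Need d with 8707·d ≡ 1 (mod 11856). Apply the extended Euclidean algorithm:
11856 = 1·8707 + 3149
8707 = 2·3149 + 2409
3149 = 1·2409 + 740
2409 = 3·740 + 189
740 = 3·189 + 173
189 = 1·173 + 16
173 = 10·16 + 13
16 = 1·13 + 3
13 = 4·3 + 1
3 = 3·1 + 0
Back-substitute:
1 = 13 − 4·3
1 = −4·16 + 5·13
1 = 5·173 − 54·16
1 = −54·189 + 59·173
1 = 59·740 − 231·189
1 = −231·2409 + 752·740
1 = 752·3149 − 983·2409
1 = −983·8707 + 2718·3149
1 = 2718·11856 − 3701·8707
So 8707·(-3701) ≡ 1 (mod 11856), hence d ≡ -3701 ≡ 8155 (mod 11856).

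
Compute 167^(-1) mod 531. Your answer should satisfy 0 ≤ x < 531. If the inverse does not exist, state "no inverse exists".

407

Extended Euclidean algorithm:
531 = 3·167 + 30
167 = 5·30 + 17
30 = 1·17 + 13
17 = 1·13 + 4
13 = 3·4 + 1
4 = 4·1 + 0
Since gcd(167, 531) = 1, back-substitute to write 1 as a combination:
1 = 13 − 3·4
1 = −3·17 + 4·13
1 = 4·30 − 7·17
1 = −7·167 + 39·30
1 = 39·531 − 124·167
Thus 167·(-124) ≡ 1 (mod 531); reducing, -124 mod 531 = 407.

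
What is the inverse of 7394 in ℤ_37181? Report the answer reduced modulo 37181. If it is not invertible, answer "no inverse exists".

Apply the Euclidean algorithm to 37181 and 7394:
37181 = 5*7394 + 211
7394 = 35*211 + 9
211 = 23*9 + 4
9 = 2*4 + 1
4 = 4*1 + 0
Since gcd(7394, 37181) = 1, back-substitute to write 1 as a combination:
1 = 9 − 2·4
1 = −2·211 + 47·9
1 = 47·7394 − 1647·211
1 = −1647·37181 + 8282·7394
So 7394·8282 ≡ 1 (mod 37181).

8282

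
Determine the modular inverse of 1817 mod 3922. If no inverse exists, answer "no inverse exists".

Run Euclid on (3922, 1817):
3922 = 2*1817 + 288
1817 = 6*288 + 89
288 = 3*89 + 21
89 = 4*21 + 5
21 = 4*5 + 1
5 = 5*1 + 0
gcd = 1, so the inverse exists. Back-substitute:
1 = 21 − 4·5
1 = −4·89 + 17·21
1 = 17·288 − 55·89
1 = −55·1817 + 347·288
1 = 347·3922 − 749·1817
So 1817·(-749) ≡ 1 (mod 3922), and -749 ≡ 3173 (mod 3922).

3173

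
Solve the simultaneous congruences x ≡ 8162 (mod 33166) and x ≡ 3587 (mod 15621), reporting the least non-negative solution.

292631780

Write x = 8162 + 33166·k. Then 33166·k ≡ 3587 − 8162 ≡ 11046 (mod 15621).
Need 33166⁻¹ mod 15621. Extended Euclid on (15621, 1924):
15621 = 8*1924 + 229
1924 = 8*229 + 92
229 = 2*92 + 45
92 = 2*45 + 2
45 = 22*2 + 1
2 = 2*1 + 0
Back-substitute:
1 = 45 − 22·2
1 = −22·92 + 45·45
1 = 45·229 − 112·92
1 = −112·1924 + 941·229
1 = 941·15621 − 7640·1924
33166⁻¹ ≡ 7981 (mod 15621), so k ≡ 7981·11046 ≡ 8823 (mod 15621).
x = 8162 + 33166·8823 = 292631780.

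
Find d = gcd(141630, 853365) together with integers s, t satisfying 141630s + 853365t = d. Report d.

15

Apply Euclid's algorithm to 853365 and 141630:
853365 = 6×141630 + 3585
141630 = 39×3585 + 1815
3585 = 1×1815 + 1770
1815 = 1×1770 + 45
1770 = 39×45 + 15
45 = 3×15 + 0
gcd(141630, 853365) = 15.
Working backward:
15 = 1770 − 39·45
15 = −39·1815 + 40·1770
15 = 40·3585 − 79·1815
15 = −79·141630 + 3121·3585
15 = 3121·853365 − 18805·141630
So 15 = (3121)·853365 + (-18805)·141630.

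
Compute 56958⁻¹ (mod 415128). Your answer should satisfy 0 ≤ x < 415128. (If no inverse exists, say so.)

no inverse exists

Compute gcd(56958, 415128):
415128 = 7·56958 + 16422
56958 = 3·16422 + 7692
16422 = 2·7692 + 1038
7692 = 7·1038 + 426
1038 = 2·426 + 186
426 = 2·186 + 54
186 = 3·54 + 24
54 = 2·24 + 6
24 = 4·6 + 0
Since gcd = 6 > 1, 56958 is not a unit mod 415128.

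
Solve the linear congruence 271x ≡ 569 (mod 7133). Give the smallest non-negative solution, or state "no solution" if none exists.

6635

First find gcd(271, 7133):
7133 = 26·271 + 87
271 = 3·87 + 10
87 = 8·10 + 7
10 = 1·7 + 3
7 = 2·3 + 1
3 = 3·1 + 0
gcd = 1, so a unique solution mod 7133 exists.
Back-substitute for the Bézout coefficients:
1 = 7 − 2·3
1 = −2·10 + 3·7
1 = 3·87 − 26·10
1 = −26·271 + 81·87
1 = 81·7133 − 2132·271
So 271·(-2132) ≡ 1 (mod 7133), giving 271⁻¹ ≡ 5001.
x ≡ 271⁻¹·569 ≡ 5001·569 ≡ 6635 (mod 7133).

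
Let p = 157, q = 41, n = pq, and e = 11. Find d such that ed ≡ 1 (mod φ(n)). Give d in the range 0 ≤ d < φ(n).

3971

φ(n) = (p−1)(q−1) = 156·40 = 6240.
Need d with 11·d ≡ 1 (mod 6240). Apply the extended Euclidean algorithm:
6240 = 567·11 + 3
11 = 3·3 + 2
3 = 1·2 + 1
2 = 2·1 + 0
Back-substitute:
1 = 3 − 2
1 = −11 + 4·3
1 = 4·6240 − 2269·11
So 11·(-2269) ≡ 1 (mod 6240), hence d ≡ -2269 ≡ 3971 (mod 6240).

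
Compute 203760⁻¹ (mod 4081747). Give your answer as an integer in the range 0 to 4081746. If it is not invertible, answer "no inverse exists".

1758761

gcd(4081747, 203760) by repeated division:
4081747 = 20×203760 + 6547
203760 = 31×6547 + 803
6547 = 8×803 + 123
803 = 6×123 + 65
123 = 1×65 + 58
65 = 1×58 + 7
58 = 8×7 + 2
7 = 3×2 + 1
2 = 2×1 + 0
The gcd is 1. Working backward:
1 = 7 − 3·2
1 = −3·58 + 25·7
1 = 25·65 − 28·58
1 = −28·123 + 53·65
1 = 53·803 − 346·123
1 = −346·6547 + 2821·803
1 = 2821·203760 − 87797·6547
1 = −87797·4081747 + 1758761·203760
So 203760·1758761 ≡ 1 (mod 4081747).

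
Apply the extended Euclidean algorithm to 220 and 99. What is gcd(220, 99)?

Repeated division:
220 = 2*99 + 22
99 = 4*22 + 11
22 = 2*11 + 0
gcd(220, 99) = 11.
Working backward:
11 = 99 − 4·22
11 = −4·220 + 9·99
So 11 = (-4)·220 + (9)·99.

11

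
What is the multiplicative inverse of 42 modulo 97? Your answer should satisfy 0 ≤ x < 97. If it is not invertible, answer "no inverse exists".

Run Euclid on (97, 42):
97 = 2·42 + 13
42 = 3·13 + 3
13 = 4·3 + 1
3 = 3·1 + 0
Since gcd(42, 97) = 1, back-substitute to write 1 as a combination:
1 = 13 − 4·3
1 = −4·42 + 13·13
1 = 13·97 − 30·42
Thus 42·(-30) ≡ 1 (mod 97); reducing, -30 mod 97 = 67.

67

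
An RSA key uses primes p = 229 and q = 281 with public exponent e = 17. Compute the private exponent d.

φ(n) = (p−1)(q−1) = 228·280 = 63840.
Need d with 17·d ≡ 1 (mod 63840). Apply the extended Euclidean algorithm:
63840 = 3755·17 + 5
17 = 3·5 + 2
5 = 2·2 + 1
2 = 2·1 + 0
Back-substitute:
1 = 5 − 2·2
1 = −2·17 + 7·5
1 = 7·63840 − 26287·17
So 17·(-26287) ≡ 1 (mod 63840), hence d ≡ -26287 ≡ 37553 (mod 63840).

37553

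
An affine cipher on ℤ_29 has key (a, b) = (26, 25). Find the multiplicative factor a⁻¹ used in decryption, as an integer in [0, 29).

19

gcd(29, 26) by repeated division:
29 = 1*26 + 3
26 = 8*3 + 2
3 = 1*2 + 1
2 = 2*1 + 0
The gcd is 1. Working backward:
1 = 3 − 2
1 = −26 + 9·3
1 = 9·29 − 10·26
So 26·(-10) ≡ 1 (mod 29), and -10 ≡ 19 (mod 29).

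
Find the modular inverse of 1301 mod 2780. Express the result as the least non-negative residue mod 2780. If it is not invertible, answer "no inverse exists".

1921

Apply the Euclidean algorithm to 2780 and 1301:
2780 = 2*1301 + 178
1301 = 7*178 + 55
178 = 3*55 + 13
55 = 4*13 + 3
13 = 4*3 + 1
3 = 3*1 + 0
Since gcd(1301, 2780) = 1, back-substitute to write 1 as a combination:
1 = 13 − 4·3
1 = −4·55 + 17·13
1 = 17·178 − 55·55
1 = −55·1301 + 402·178
1 = 402·2780 − 859·1301
So 1301·(-859) ≡ 1 (mod 2780), and -859 ≡ 1921 (mod 2780).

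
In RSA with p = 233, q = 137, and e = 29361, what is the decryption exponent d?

φ(n) = (p−1)(q−1) = 232·136 = 31552.
Need d with 29361·d ≡ 1 (mod 31552). Apply the extended Euclidean algorithm:
31552 = 1×29361 + 2191
29361 = 13×2191 + 878
2191 = 2×878 + 435
878 = 2×435 + 8
435 = 54×8 + 3
8 = 2×3 + 2
3 = 1×2 + 1
2 = 2×1 + 0
Back-substitute:
1 = 3 − 2
1 = −8 + 3·3
1 = 3·435 − 163·8
1 = −163·878 + 329·435
1 = 329·2191 − 821·878
1 = −821·29361 + 11002·2191
1 = 11002·31552 − 11823·29361
So 29361·(-11823) ≡ 1 (mod 31552), hence d ≡ -11823 ≡ 19729 (mod 31552).

19729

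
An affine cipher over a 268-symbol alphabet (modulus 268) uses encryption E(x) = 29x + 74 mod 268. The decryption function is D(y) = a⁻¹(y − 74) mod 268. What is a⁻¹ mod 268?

Extended Euclidean algorithm:
268 = 9*29 + 7
29 = 4*7 + 1
7 = 7*1 + 0
Since gcd(29, 268) = 1, back-substitute to write 1 as a combination:
1 = 29 − 4·7
1 = −4·268 + 37·29
So 29·37 ≡ 1 (mod 268).

37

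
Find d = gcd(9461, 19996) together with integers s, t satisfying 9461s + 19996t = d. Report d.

Apply Euclid's algorithm to 19996 and 9461:
19996 = 2×9461 + 1074
9461 = 8×1074 + 869
1074 = 1×869 + 205
869 = 4×205 + 49
205 = 4×49 + 9
49 = 5×9 + 4
9 = 2×4 + 1
4 = 4×1 + 0
gcd(9461, 19996) = 1.
Working backward:
1 = 9 − 2·4
1 = −2·49 + 11·9
1 = 11·205 − 46·49
1 = −46·869 + 195·205
1 = 195·1074 − 241·869
1 = −241·9461 + 2123·1074
1 = 2123·19996 − 4487·9461
So 1 = (2123)·19996 + (-4487)·9461.

1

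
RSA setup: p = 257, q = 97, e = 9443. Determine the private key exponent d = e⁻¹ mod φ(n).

203

φ(n) = (p−1)(q−1) = 256·96 = 24576.
Need d with 9443·d ≡ 1 (mod 24576). Apply the extended Euclidean algorithm:
24576 = 2×9443 + 5690
9443 = 1×5690 + 3753
5690 = 1×3753 + 1937
3753 = 1×1937 + 1816
1937 = 1×1816 + 121
1816 = 15×121 + 1
121 = 121×1 + 0
Back-substitute:
1 = 1816 − 15·121
1 = −15·1937 + 16·1816
1 = 16·3753 − 31·1937
1 = −31·5690 + 47·3753
1 = 47·9443 − 78·5690
1 = −78·24576 + 203·9443
So 9443·203 ≡ 1 (mod 24576), hence d = 203.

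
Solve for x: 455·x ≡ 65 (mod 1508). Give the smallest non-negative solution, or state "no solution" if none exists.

First find gcd(455, 1508):
1508 = 3×455 + 143
455 = 3×143 + 26
143 = 5×26 + 13
26 = 2×13 + 0
gcd = 13 and 13 | 65, so solutions exist. Divide through by 13: 35x ≡ 5 (mod 116).
Now find 35⁻¹ mod 116:
116 = 3×35 + 11
35 = 3×11 + 2
11 = 5×2 + 1
2 = 2×1 + 0
Back-substitute:
1 = 11 − 5·2
1 = −5·35 + 16·11
1 = 16·116 − 53·35
So 35·(-53) ≡ 1 (mod 116), i.e. 35⁻¹ ≡ 63.
Then x ≡ 63·5 ≡ 83 (mod 116); the smallest non-negative solution is x = 83.

83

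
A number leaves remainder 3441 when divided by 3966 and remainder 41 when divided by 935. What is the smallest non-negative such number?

2700321

Write x = 3441 + 3966·k. Then 3966·k ≡ 41 − 3441 ≡ 340 (mod 935).
Need 3966⁻¹ mod 935. Extended Euclid on (935, 226):
935 = 4*226 + 31
226 = 7*31 + 9
31 = 3*9 + 4
9 = 2*4 + 1
4 = 4*1 + 0
Back-substitute:
1 = 9 − 2·4
1 = −2·31 + 7·9
1 = 7·226 − 51·31
1 = −51·935 + 211·226
3966⁻¹ ≡ 211 (mod 935), so k ≡ 211·340 ≡ 680 (mod 935).
x = 3441 + 3966·680 = 2700321.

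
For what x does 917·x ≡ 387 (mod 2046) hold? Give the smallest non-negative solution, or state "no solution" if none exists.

First find gcd(917, 2046):
2046 = 2·917 + 212
917 = 4·212 + 69
212 = 3·69 + 5
69 = 13·5 + 4
5 = 1·4 + 1
4 = 4·1 + 0
gcd = 1, so a unique solution mod 2046 exists.
Back-substitute for the Bézout coefficients:
1 = 5 − 4
1 = −69 + 14·5
1 = 14·212 − 43·69
1 = −43·917 + 186·212
1 = 186·2046 − 415·917
So 917·(-415) ≡ 1 (mod 2046), giving 917⁻¹ ≡ 1631.
x ≡ 917⁻¹·387 ≡ 1631·387 ≡ 1029 (mod 2046).

1029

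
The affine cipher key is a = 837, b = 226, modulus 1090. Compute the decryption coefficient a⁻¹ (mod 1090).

Apply the Euclidean algorithm to 1090 and 837:
1090 = 1·837 + 253
837 = 3·253 + 78
253 = 3·78 + 19
78 = 4·19 + 2
19 = 9·2 + 1
2 = 2·1 + 0
The gcd is 1. Working backward:
1 = 19 − 9·2
1 = −9·78 + 37·19
1 = 37·253 − 120·78
1 = −120·837 + 397·253
1 = 397·1090 − 517·837
Hence 837⁻¹ ≡ -517 ≡ 573 (mod 1090).

573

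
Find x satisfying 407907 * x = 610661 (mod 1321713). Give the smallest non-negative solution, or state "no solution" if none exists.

gcd(407907, 1321713):
1321713 = 3×407907 + 97992
407907 = 4×97992 + 15939
97992 = 6×15939 + 2358
15939 = 6×2358 + 1791
2358 = 1×1791 + 567
1791 = 3×567 + 90
567 = 6×90 + 27
90 = 3×27 + 9
27 = 3×9 + 0
gcd = 9, but 9 ∤ 610661, so the congruence has no solution.

no solution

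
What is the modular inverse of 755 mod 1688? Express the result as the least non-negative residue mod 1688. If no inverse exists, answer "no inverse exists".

275

Extended Euclidean algorithm:
1688 = 2*755 + 178
755 = 4*178 + 43
178 = 4*43 + 6
43 = 7*6 + 1
6 = 6*1 + 0
Since gcd(755, 1688) = 1, back-substitute to write 1 as a combination:
1 = 43 − 7·6
1 = −7·178 + 29·43
1 = 29·755 − 123·178
1 = −123·1688 + 275·755
So 755·275 ≡ 1 (mod 1688).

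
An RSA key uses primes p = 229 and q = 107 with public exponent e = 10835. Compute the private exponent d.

φ(n) = (p−1)(q−1) = 228·106 = 24168.
Need d with 10835·d ≡ 1 (mod 24168). Apply the extended Euclidean algorithm:
24168 = 2*10835 + 2498
10835 = 4*2498 + 843
2498 = 2*843 + 812
843 = 1*812 + 31
812 = 26*31 + 6
31 = 5*6 + 1
6 = 6*1 + 0
Back-substitute:
1 = 31 − 5·6
1 = −5·812 + 131·31
1 = 131·843 − 136·812
1 = −136·2498 + 403·843
1 = 403·10835 − 1748·2498
1 = −1748·24168 + 3899·10835
So 10835·3899 ≡ 1 (mod 24168), hence d = 3899.

3899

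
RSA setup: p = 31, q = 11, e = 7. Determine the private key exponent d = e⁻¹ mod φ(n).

43

φ(n) = (p−1)(q−1) = 30·10 = 300.
Need d with 7·d ≡ 1 (mod 300). Apply the extended Euclidean algorithm:
300 = 42*7 + 6
7 = 1*6 + 1
6 = 6*1 + 0
Back-substitute:
1 = 7 − 6
1 = −300 + 43·7
So 7·43 ≡ 1 (mod 300), hence d = 43.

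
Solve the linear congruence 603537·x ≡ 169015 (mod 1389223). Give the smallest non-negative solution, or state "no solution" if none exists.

First find gcd(603537, 1389223):
1389223 = 2*603537 + 182149
603537 = 3*182149 + 57090
182149 = 3*57090 + 10879
57090 = 5*10879 + 2695
10879 = 4*2695 + 99
2695 = 27*99 + 22
99 = 4*22 + 11
22 = 2*11 + 0
gcd = 11 and 11 | 169015, so solutions exist. Divide through by 11: 54867x ≡ 15365 (mod 126293).
Now find 54867⁻¹ mod 126293:
126293 = 2×54867 + 16559
54867 = 3×16559 + 5190
16559 = 3×5190 + 989
5190 = 5×989 + 245
989 = 4×245 + 9
245 = 27×9 + 2
9 = 4×2 + 1
2 = 2×1 + 0
Back-substitute:
1 = 9 − 4·2
1 = −4·245 + 109·9
1 = 109·989 − 440·245
1 = −440·5190 + 2309·989
1 = 2309·16559 − 7367·5190
1 = −7367·54867 + 24410·16559
1 = 24410·126293 − 56187·54867
So 54867·(-56187) ≡ 1 (mod 126293), i.e. 54867⁻¹ ≡ 70106.
Then x ≡ 70106·15365 ≡ 25693 (mod 126293); the smallest non-negative solution is x = 25693.

25693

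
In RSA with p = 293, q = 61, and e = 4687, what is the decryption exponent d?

φ(n) = (p−1)(q−1) = 292·60 = 17520.
Need d with 4687·d ≡ 1 (mod 17520). Apply the extended Euclidean algorithm:
17520 = 3·4687 + 3459
4687 = 1·3459 + 1228
3459 = 2·1228 + 1003
1228 = 1·1003 + 225
1003 = 4·225 + 103
225 = 2·103 + 19
103 = 5·19 + 8
19 = 2·8 + 3
8 = 2·3 + 2
3 = 1·2 + 1
2 = 2·1 + 0
Back-substitute:
1 = 3 − 2
1 = −8 + 3·3
1 = 3·19 − 7·8
1 = −7·103 + 38·19
1 = 38·225 − 83·103
1 = −83·1003 + 370·225
1 = 370·1228 − 453·1003
1 = −453·3459 + 1276·1228
1 = 1276·4687 − 1729·3459
1 = −1729·17520 + 6463·4687
So 4687·6463 ≡ 1 (mod 17520), hence d = 6463.

6463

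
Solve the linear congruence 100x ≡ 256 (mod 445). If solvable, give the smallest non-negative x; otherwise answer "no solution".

no solution

gcd(100, 445):
445 = 4×100 + 45
100 = 2×45 + 10
45 = 4×10 + 5
10 = 2×5 + 0
gcd = 5, but 5 ∤ 256, so the congruence has no solution.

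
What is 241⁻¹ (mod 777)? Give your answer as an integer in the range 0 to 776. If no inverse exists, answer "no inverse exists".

187

Extended Euclidean algorithm:
777 = 3*241 + 54
241 = 4*54 + 25
54 = 2*25 + 4
25 = 6*4 + 1
4 = 4*1 + 0
gcd = 1, so the inverse exists. Back-substitute:
1 = 25 − 6·4
1 = −6·54 + 13·25
1 = 13·241 − 58·54
1 = −58·777 + 187·241
So 241·187 ≡ 1 (mod 777).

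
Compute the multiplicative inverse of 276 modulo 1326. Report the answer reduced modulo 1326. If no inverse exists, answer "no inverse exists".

no inverse exists

Compute gcd(276, 1326):
1326 = 4×276 + 222
276 = 1×222 + 54
222 = 4×54 + 6
54 = 9×6 + 0
Since gcd = 6 > 1, 276 is not a unit mod 1326.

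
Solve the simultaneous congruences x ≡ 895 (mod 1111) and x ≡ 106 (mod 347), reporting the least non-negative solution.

81998

Write x = 895 + 1111·k. Then 1111·k ≡ 106 − 895 ≡ 252 (mod 347).
Need 1111⁻¹ mod 347. Extended Euclid on (347, 70):
347 = 4*70 + 67
70 = 1*67 + 3
67 = 22*3 + 1
3 = 3*1 + 0
Back-substitute:
1 = 67 − 22·3
1 = −22·70 + 23·67
1 = 23·347 − 114·70
1111⁻¹ ≡ 233 (mod 347), so k ≡ 233·252 ≡ 73 (mod 347).
x = 895 + 1111·73 = 81998.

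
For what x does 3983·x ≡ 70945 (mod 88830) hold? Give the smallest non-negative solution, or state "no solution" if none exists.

11615

First find gcd(3983, 88830):
88830 = 22·3983 + 1204
3983 = 3·1204 + 371
1204 = 3·371 + 91
371 = 4·91 + 7
91 = 13·7 + 0
gcd = 7 and 7 | 70945, so solutions exist. Divide through by 7: 569x ≡ 10135 (mod 12690).
Now find 569⁻¹ mod 12690:
12690 = 22×569 + 172
569 = 3×172 + 53
172 = 3×53 + 13
53 = 4×13 + 1
13 = 13×1 + 0
Back-substitute:
1 = 53 − 4·13
1 = −4·172 + 13·53
1 = 13·569 − 43·172
1 = −43·12690 + 959·569
So 569⁻¹ ≡ 959 (mod 12690).
Then x ≡ 959·10135 ≡ 11615 (mod 12690); the smallest non-negative solution is x = 11615.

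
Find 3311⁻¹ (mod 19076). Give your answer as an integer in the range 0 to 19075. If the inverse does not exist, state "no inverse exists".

Run Euclid on (19076, 3311):
19076 = 5×3311 + 2521
3311 = 1×2521 + 790
2521 = 3×790 + 151
790 = 5×151 + 35
151 = 4×35 + 11
35 = 3×11 + 2
11 = 5×2 + 1
2 = 2×1 + 0
The gcd is 1. Working backward:
1 = 11 − 5·2
1 = −5·35 + 16·11
1 = 16·151 − 69·35
1 = −69·790 + 361·151
1 = 361·2521 − 1152·790
1 = −1152·3311 + 1513·2521
1 = 1513·19076 − 8717·3311
Thus 3311·(-8717) ≡ 1 (mod 19076); reducing, -8717 mod 19076 = 10359.

10359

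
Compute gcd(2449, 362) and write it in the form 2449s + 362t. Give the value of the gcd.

Repeated division:
2449 = 6*362 + 277
362 = 1*277 + 85
277 = 3*85 + 22
85 = 3*22 + 19
22 = 1*19 + 3
19 = 6*3 + 1
3 = 3*1 + 0
gcd(2449, 362) = 1.
Working backward:
1 = 19 − 6·3
1 = −6·22 + 7·19
1 = 7·85 − 27·22
1 = −27·277 + 88·85
1 = 88·362 − 115·277
1 = −115·2449 + 778·362
So 1 = (-115)·2449 + (778)·362.

1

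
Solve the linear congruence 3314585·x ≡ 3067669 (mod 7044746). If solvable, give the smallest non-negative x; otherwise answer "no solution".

3232161

First find gcd(3314585, 7044746):
7044746 = 2×3314585 + 415576
3314585 = 7×415576 + 405553
415576 = 1×405553 + 10023
405553 = 40×10023 + 4633
10023 = 2×4633 + 757
4633 = 6×757 + 91
757 = 8×91 + 29
91 = 3×29 + 4
29 = 7×4 + 1
4 = 4×1 + 0
gcd = 1, so a unique solution mod 7044746 exists.
Back-substitute for the Bézout coefficients:
1 = 29 − 7·4
1 = −7·91 + 22·29
1 = 22·757 − 183·91
1 = −183·4633 + 1120·757
1 = 1120·10023 − 2423·4633
1 = −2423·405553 + 98040·10023
1 = 98040·415576 − 100463·405553
1 = −100463·3314585 + 801281·415576
1 = 801281·7044746 − 1703025·3314585
So 3314585·(-1703025) ≡ 1 (mod 7044746), giving 3314585⁻¹ ≡ 5341721.
x ≡ 3314585⁻¹·3067669 ≡ 5341721·3067669 ≡ 3232161 (mod 7044746).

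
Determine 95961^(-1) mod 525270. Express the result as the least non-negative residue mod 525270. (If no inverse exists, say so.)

no inverse exists

Euclidean algorithm on 525270, 95961:
525270 = 5·95961 + 45465
95961 = 2·45465 + 5031
45465 = 9·5031 + 186
5031 = 27·186 + 9
186 = 20·9 + 6
9 = 1·6 + 3
6 = 2·3 + 0
Since gcd = 3 > 1, 95961 is not a unit mod 525270.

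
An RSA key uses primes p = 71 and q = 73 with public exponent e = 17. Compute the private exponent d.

φ(n) = (p−1)(q−1) = 70·72 = 5040.
Need d with 17·d ≡ 1 (mod 5040). Apply the extended Euclidean algorithm:
5040 = 296*17 + 8
17 = 2*8 + 1
8 = 8*1 + 0
Back-substitute:
1 = 17 − 2·8
1 = −2·5040 + 593·17
So 17·593 ≡ 1 (mod 5040), hence d = 593.

593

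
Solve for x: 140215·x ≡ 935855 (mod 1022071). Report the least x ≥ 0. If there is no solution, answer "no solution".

First find gcd(140215, 1022071):
1022071 = 7*140215 + 40566
140215 = 3*40566 + 18517
40566 = 2*18517 + 3532
18517 = 5*3532 + 857
3532 = 4*857 + 104
857 = 8*104 + 25
104 = 4*25 + 4
25 = 6*4 + 1
4 = 4*1 + 0
gcd = 1, so a unique solution mod 1022071 exists.
Back-substitute for the Bézout coefficients:
1 = 25 − 6·4
1 = −6·104 + 25·25
1 = 25·857 − 206·104
1 = −206·3532 + 849·857
1 = 849·18517 − 4451·3532
1 = −4451·40566 + 9751·18517
1 = 9751·140215 − 33704·40566
1 = −33704·1022071 + 245679·140215
So 140215·(245679) ≡ 1 (mod 1022071), giving 140215⁻¹ ≡ 245679.
x ≡ 140215⁻¹·935855 ≡ 245679·935855 ≡ 960811 (mod 1022071).

960811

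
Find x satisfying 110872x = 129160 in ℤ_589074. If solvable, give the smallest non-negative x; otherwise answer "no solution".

257644

First find gcd(110872, 589074):
589074 = 5*110872 + 34714
110872 = 3*34714 + 6730
34714 = 5*6730 + 1064
6730 = 6*1064 + 346
1064 = 3*346 + 26
346 = 13*26 + 8
26 = 3*8 + 2
8 = 4*2 + 0
gcd = 2 and 2 | 129160, so solutions exist. Divide through by 2: 55436x ≡ 64580 (mod 294537).
Now find 55436⁻¹ mod 294537:
294537 = 5×55436 + 17357
55436 = 3×17357 + 3365
17357 = 5×3365 + 532
3365 = 6×532 + 173
532 = 3×173 + 13
173 = 13×13 + 4
13 = 3×4 + 1
4 = 4×1 + 0
Back-substitute:
1 = 13 − 3·4
1 = −3·173 + 40·13
1 = 40·532 − 123·173
1 = −123·3365 + 778·532
1 = 778·17357 − 4013·3365
1 = −4013·55436 + 12817·17357
1 = 12817·294537 − 68098·55436
So 55436·(-68098) ≡ 1 (mod 294537), i.e. 55436⁻¹ ≡ 226439.
Then x ≡ 226439·64580 ≡ 257644 (mod 294537); the smallest non-negative solution is x = 257644.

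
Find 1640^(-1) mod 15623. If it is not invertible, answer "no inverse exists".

5268

Extended Euclidean algorithm:
15623 = 9*1640 + 863
1640 = 1*863 + 777
863 = 1*777 + 86
777 = 9*86 + 3
86 = 28*3 + 2
3 = 1*2 + 1
2 = 2*1 + 0
The gcd is 1. Working backward:
1 = 3 − 2
1 = −86 + 29·3
1 = 29·777 − 262·86
1 = −262·863 + 291·777
1 = 291·1640 − 553·863
1 = −553·15623 + 5268·1640
So 1640·5268 ≡ 1 (mod 15623).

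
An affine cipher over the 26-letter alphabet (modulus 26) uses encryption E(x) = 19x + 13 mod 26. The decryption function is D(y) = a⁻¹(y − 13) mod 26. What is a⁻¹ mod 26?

11

Extended Euclidean algorithm:
26 = 1×19 + 7
19 = 2×7 + 5
7 = 1×5 + 2
5 = 2×2 + 1
2 = 2×1 + 0
Since gcd(19, 26) = 1, back-substitute to write 1 as a combination:
1 = 5 − 2·2
1 = −2·7 + 3·5
1 = 3·19 − 8·7
1 = −8·26 + 11·19
So 19·11 ≡ 1 (mod 26).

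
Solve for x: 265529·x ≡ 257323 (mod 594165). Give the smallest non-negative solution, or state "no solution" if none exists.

First find gcd(265529, 594165):
594165 = 2·265529 + 63107
265529 = 4·63107 + 13101
63107 = 4·13101 + 10703
13101 = 1·10703 + 2398
10703 = 4·2398 + 1111
2398 = 2·1111 + 176
1111 = 6·176 + 55
176 = 3·55 + 11
55 = 5·11 + 0
gcd = 11 and 11 | 257323, so solutions exist. Divide through by 11: 24139x ≡ 23393 (mod 54015).
Now find 24139⁻¹ mod 54015:
54015 = 2·24139 + 5737
24139 = 4·5737 + 1191
5737 = 4·1191 + 973
1191 = 1·973 + 218
973 = 4·218 + 101
218 = 2·101 + 16
101 = 6·16 + 5
16 = 3·5 + 1
5 = 5·1 + 0
Back-substitute:
1 = 16 − 3·5
1 = −3·101 + 19·16
1 = 19·218 − 41·101
1 = −41·973 + 183·218
1 = 183·1191 − 224·973
1 = −224·5737 + 1079·1191
1 = 1079·24139 − 4540·5737
1 = −4540·54015 + 10159·24139
So 24139⁻¹ ≡ 10159 (mod 54015).
Then x ≡ 10159·23393 ≡ 37502 (mod 54015); the smallest non-negative solution is x = 37502.

37502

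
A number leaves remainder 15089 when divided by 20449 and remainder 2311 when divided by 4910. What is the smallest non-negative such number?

Write x = 15089 + 20449·k. Then 20449·k ≡ 2311 − 15089 ≡ 1952 (mod 4910).
Need 20449⁻¹ mod 4910. Extended Euclid on (4910, 809):
4910 = 6*809 + 56
809 = 14*56 + 25
56 = 2*25 + 6
25 = 4*6 + 1
6 = 6*1 + 0
Back-substitute:
1 = 25 − 4·6
1 = −4·56 + 9·25
1 = 9·809 − 130·56
1 = −130·4910 + 789·809
20449⁻¹ ≡ 789 (mod 4910), so k ≡ 789·1952 ≡ 3298 (mod 4910).
x = 15089 + 20449·3298 = 67455891.

67455891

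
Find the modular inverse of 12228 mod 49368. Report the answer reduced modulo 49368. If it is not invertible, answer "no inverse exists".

Euclidean algorithm on 49368, 12228:
49368 = 4·12228 + 456
12228 = 26·456 + 372
456 = 1·372 + 84
372 = 4·84 + 36
84 = 2·36 + 12
36 = 3·12 + 0
gcd(12228, 49368) = 12 ≠ 1, so 12228 has no multiplicative inverse modulo 49368.

no inverse exists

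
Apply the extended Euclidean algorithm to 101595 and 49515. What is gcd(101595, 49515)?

15

Euclidean algorithm:
101595 = 2·49515 + 2565
49515 = 19·2565 + 780
2565 = 3·780 + 225
780 = 3·225 + 105
225 = 2·105 + 15
105 = 7·15 + 0
gcd(101595, 49515) = 15.
Working backward:
15 = 225 − 2·105
15 = −2·780 + 7·225
15 = 7·2565 − 23·780
15 = −23·49515 + 444·2565
15 = 444·101595 − 911·49515
So 15 = (444)·101595 + (-911)·49515.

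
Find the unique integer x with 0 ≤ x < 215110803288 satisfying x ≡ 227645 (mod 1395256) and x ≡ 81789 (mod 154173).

151492938357

Write x = 227645 + 1395256·k. Then 1395256·k ≡ 81789 − 227645 ≡ 8317 (mod 154173).
Need 1395256⁻¹ mod 154173. Extended Euclid on (154173, 7699):
154173 = 20·7699 + 193
7699 = 39·193 + 172
193 = 1·172 + 21
172 = 8·21 + 4
21 = 5·4 + 1
4 = 4·1 + 0
Back-substitute:
1 = 21 − 5·4
1 = −5·172 + 41·21
1 = 41·193 − 46·172
1 = −46·7699 + 1835·193
1 = 1835·154173 − 36746·7699
1395256⁻¹ ≡ 117427 (mod 154173), so k ≡ 117427·8317 ≡ 108577 (mod 154173).
x = 227645 + 1395256·108577 = 151492938357.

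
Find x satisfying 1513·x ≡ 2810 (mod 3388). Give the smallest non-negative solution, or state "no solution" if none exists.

2474

First find gcd(1513, 3388):
3388 = 2*1513 + 362
1513 = 4*362 + 65
362 = 5*65 + 37
65 = 1*37 + 28
37 = 1*28 + 9
28 = 3*9 + 1
9 = 9*1 + 0
gcd = 1, so a unique solution mod 3388 exists.
Back-substitute for the Bézout coefficients:
1 = 28 − 3·9
1 = −3·37 + 4·28
1 = 4·65 − 7·37
1 = −7·362 + 39·65
1 = 39·1513 − 163·362
1 = −163·3388 + 365·1513
So 1513·(365) ≡ 1 (mod 3388), giving 1513⁻¹ ≡ 365.
x ≡ 1513⁻¹·2810 ≡ 365·2810 ≡ 2474 (mod 3388).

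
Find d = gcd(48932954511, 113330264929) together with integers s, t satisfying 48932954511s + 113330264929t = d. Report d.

7

Repeated division:
113330264929 = 2*48932954511 + 15464355907
48932954511 = 3*15464355907 + 2539886790
15464355907 = 6*2539886790 + 225035167
2539886790 = 11*225035167 + 64499953
225035167 = 3*64499953 + 31535308
64499953 = 2*31535308 + 1429337
31535308 = 22*1429337 + 89894
1429337 = 15*89894 + 80927
89894 = 1*80927 + 8967
80927 = 9*8967 + 224
8967 = 40*224 + 7
224 = 32*7 + 0
gcd(48932954511, 113330264929) = 7.
Back-substituting:
7 = 8967 − 40·224
7 = −40·80927 + 361·8967
7 = 361·89894 − 401·80927
7 = −401·1429337 + 6376·89894
7 = 6376·31535308 − 140673·1429337
7 = −140673·64499953 + 287722·31535308
7 = 287722·225035167 − 1003839·64499953
7 = −1003839·2539886790 + 11329951·225035167
7 = 11329951·15464355907 − 68983545·2539886790
7 = −68983545·48932954511 + 218280586·15464355907
7 = 218280586·113330264929 − 505544717·48932954511
So 7 = (218280586)·113330264929 + (-505544717)·48932954511.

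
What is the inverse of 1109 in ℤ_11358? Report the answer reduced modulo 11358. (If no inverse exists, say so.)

1229

Run Euclid on (11358, 1109):
11358 = 10*1109 + 268
1109 = 4*268 + 37
268 = 7*37 + 9
37 = 4*9 + 1
9 = 9*1 + 0
gcd = 1, so the inverse exists. Back-substitute:
1 = 37 − 4·9
1 = −4·268 + 29·37
1 = 29·1109 − 120·268
1 = −120·11358 + 1229·1109
So 1109·1229 ≡ 1 (mod 11358).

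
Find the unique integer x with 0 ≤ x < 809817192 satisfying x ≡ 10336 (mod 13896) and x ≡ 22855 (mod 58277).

598469368

Write x = 10336 + 13896·k. Then 13896·k ≡ 22855 − 10336 ≡ 12519 (mod 58277).
Need 13896⁻¹ mod 58277. Extended Euclid on (58277, 13896):
58277 = 4×13896 + 2693
13896 = 5×2693 + 431
2693 = 6×431 + 107
431 = 4×107 + 3
107 = 35×3 + 2
3 = 1×2 + 1
2 = 2×1 + 0
Back-substitute:
1 = 3 − 2
1 = −107 + 36·3
1 = 36·431 − 145·107
1 = −145·2693 + 906·431
1 = 906·13896 − 4675·2693
1 = −4675·58277 + 19606·13896
13896⁻¹ ≡ 19606 (mod 58277), so k ≡ 19606·12519 ≡ 43067 (mod 58277).
x = 10336 + 13896·43067 = 598469368.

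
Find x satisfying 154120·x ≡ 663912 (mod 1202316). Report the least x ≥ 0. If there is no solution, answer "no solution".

235740

First find gcd(154120, 1202316):
1202316 = 7·154120 + 123476
154120 = 1·123476 + 30644
123476 = 4·30644 + 900
30644 = 34·900 + 44
900 = 20·44 + 20
44 = 2·20 + 4
20 = 5·4 + 0
gcd = 4 and 4 | 663912, so solutions exist. Divide through by 4: 38530x ≡ 165978 (mod 300579).
Now find 38530⁻¹ mod 300579:
300579 = 7×38530 + 30869
38530 = 1×30869 + 7661
30869 = 4×7661 + 225
7661 = 34×225 + 11
225 = 20×11 + 5
11 = 2×5 + 1
5 = 5×1 + 0
Back-substitute:
1 = 11 − 2·5
1 = −2·225 + 41·11
1 = 41·7661 − 1396·225
1 = −1396·30869 + 5625·7661
1 = 5625·38530 − 7021·30869
1 = −7021·300579 + 54772·38530
So 38530⁻¹ ≡ 54772 (mod 300579).
Then x ≡ 54772·165978 ≡ 235740 (mod 300579); the smallest non-negative solution is x = 235740.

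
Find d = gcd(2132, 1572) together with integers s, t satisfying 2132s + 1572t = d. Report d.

Repeated division:
2132 = 1×1572 + 560
1572 = 2×560 + 452
560 = 1×452 + 108
452 = 4×108 + 20
108 = 5×20 + 8
20 = 2×8 + 4
8 = 2×4 + 0
gcd(2132, 1572) = 4.
Back-substituting:
4 = 20 − 2·8
4 = −2·108 + 11·20
4 = 11·452 − 46·108
4 = −46·560 + 57·452
4 = 57·1572 − 160·560
4 = −160·2132 + 217·1572
So 4 = (-160)·2132 + (217)·1572.

4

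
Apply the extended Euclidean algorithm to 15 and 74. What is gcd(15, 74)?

1

Repeated division:
74 = 4×15 + 14
15 = 1×14 + 1
14 = 14×1 + 0
gcd(15, 74) = 1.
Express as a combination:
1 = 15 − 14
1 = −74 + 5·15
So 1 = (-1)·74 + (5)·15.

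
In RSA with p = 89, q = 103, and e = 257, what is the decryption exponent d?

φ(n) = (p−1)(q−1) = 88·102 = 8976.
Need d with 257·d ≡ 1 (mod 8976). Apply the extended Euclidean algorithm:
8976 = 34·257 + 238
257 = 1·238 + 19
238 = 12·19 + 10
19 = 1·10 + 9
10 = 1·9 + 1
9 = 9·1 + 0
Back-substitute:
1 = 10 − 9
1 = −19 + 2·10
1 = 2·238 − 25·19
1 = −25·257 + 27·238
1 = 27·8976 − 943·257
So 257·(-943) ≡ 1 (mod 8976), hence d ≡ -943 ≡ 8033 (mod 8976).

8033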